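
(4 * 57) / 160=57 / 40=1.42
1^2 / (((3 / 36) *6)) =2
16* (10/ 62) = 80/ 31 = 2.58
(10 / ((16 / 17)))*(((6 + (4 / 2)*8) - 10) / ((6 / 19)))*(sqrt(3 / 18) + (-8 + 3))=-8075 / 4 + 1615*sqrt(6) / 24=-1853.92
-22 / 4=-11 / 2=-5.50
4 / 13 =0.31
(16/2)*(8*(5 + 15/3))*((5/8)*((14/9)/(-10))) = -560/9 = -62.22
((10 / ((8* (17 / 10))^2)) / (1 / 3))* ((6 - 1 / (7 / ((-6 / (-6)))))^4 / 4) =1059660375 / 22204448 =47.72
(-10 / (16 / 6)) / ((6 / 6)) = -3.75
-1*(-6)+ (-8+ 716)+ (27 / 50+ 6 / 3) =35827 / 50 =716.54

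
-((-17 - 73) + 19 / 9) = 791 / 9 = 87.89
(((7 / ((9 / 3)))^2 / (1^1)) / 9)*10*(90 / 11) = 4900 / 99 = 49.49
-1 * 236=-236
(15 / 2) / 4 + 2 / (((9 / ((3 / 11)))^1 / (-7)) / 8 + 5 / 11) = -8611 / 664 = -12.97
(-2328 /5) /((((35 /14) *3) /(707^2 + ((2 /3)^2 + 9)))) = -6982022752 /225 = -31031212.23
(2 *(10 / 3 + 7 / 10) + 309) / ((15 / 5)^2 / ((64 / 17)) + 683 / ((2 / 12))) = 304384 / 3936375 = 0.08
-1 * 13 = -13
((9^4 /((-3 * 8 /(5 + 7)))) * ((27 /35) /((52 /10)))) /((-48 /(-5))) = -295245 /5824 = -50.69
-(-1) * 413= 413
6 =6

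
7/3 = 2.33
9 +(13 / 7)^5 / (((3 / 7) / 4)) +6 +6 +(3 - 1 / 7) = 1657015 / 7203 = 230.05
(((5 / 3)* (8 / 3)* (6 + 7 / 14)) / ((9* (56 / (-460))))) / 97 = -14950 / 54999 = -0.27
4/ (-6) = -2/ 3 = -0.67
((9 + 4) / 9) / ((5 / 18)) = 26 / 5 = 5.20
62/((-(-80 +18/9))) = 31/39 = 0.79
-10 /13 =-0.77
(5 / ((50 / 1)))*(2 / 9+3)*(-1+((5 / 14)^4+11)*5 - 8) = 17112523 / 1152480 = 14.85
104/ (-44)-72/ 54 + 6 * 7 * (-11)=-15368/ 33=-465.70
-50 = -50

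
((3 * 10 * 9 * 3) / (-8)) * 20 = -2025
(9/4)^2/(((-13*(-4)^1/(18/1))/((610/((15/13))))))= 14823/16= 926.44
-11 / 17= -0.65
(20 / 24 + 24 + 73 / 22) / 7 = 929 / 231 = 4.02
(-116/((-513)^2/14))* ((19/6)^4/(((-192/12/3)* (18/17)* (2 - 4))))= -1245811/22674816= -0.05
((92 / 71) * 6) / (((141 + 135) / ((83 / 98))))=83 / 3479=0.02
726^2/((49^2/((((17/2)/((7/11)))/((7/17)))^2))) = 1331662916529/5764801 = 230998.94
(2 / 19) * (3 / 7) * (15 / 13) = 90 / 1729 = 0.05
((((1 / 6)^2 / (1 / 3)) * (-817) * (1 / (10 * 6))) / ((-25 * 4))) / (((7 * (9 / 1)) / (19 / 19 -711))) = -58007 / 453600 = -0.13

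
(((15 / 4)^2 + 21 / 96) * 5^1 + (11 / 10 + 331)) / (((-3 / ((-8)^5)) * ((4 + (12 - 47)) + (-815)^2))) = 1437184 / 216585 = 6.64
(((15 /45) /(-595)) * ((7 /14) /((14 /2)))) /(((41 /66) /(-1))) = 11 /170765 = 0.00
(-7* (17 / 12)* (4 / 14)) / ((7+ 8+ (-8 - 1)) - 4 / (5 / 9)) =85 / 36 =2.36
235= 235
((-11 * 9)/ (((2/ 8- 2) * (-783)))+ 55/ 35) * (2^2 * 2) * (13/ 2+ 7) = 32868/ 203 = 161.91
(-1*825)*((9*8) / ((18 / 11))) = -36300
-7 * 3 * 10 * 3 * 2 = -1260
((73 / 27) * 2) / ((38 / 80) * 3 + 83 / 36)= 5840 / 4029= 1.45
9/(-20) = -0.45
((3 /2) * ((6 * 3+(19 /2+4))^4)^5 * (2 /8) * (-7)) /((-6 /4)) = 6790613759064448017536784535660985607 /4194304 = 1619008483663665775665470000000.00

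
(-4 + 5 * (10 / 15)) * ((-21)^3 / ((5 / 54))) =333396 / 5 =66679.20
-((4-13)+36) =-27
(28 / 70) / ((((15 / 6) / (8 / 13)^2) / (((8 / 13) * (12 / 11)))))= 24576 / 604175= 0.04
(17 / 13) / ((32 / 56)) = 119 / 52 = 2.29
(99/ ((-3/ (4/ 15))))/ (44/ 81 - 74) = 1782/ 14875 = 0.12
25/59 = 0.42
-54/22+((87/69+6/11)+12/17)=248/4301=0.06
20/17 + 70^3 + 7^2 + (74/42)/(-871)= 106670422594/310947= 343050.17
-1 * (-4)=4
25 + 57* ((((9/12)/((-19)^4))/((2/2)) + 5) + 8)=21015985/27436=766.00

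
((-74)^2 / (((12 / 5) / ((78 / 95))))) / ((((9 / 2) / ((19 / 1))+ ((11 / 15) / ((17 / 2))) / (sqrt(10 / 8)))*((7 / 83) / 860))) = 14868809936370000 / 164776787-2166505465238400*sqrt(5) / 164776787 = 60835974.68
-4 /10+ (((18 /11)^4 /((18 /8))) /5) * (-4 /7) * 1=-391598 /512435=-0.76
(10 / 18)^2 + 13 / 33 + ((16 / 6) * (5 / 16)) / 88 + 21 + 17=551879 / 14256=38.71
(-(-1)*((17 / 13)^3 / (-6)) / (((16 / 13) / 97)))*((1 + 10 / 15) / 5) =-476561 / 48672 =-9.79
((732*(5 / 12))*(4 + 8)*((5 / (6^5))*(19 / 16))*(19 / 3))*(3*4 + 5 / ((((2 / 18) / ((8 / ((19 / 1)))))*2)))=492575 / 1296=380.07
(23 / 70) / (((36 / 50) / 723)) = 329.94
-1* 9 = -9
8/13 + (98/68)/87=24301/38454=0.63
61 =61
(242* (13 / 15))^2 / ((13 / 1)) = 761332 / 225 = 3383.70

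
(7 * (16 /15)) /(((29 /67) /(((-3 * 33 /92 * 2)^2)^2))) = 15017317623 /40576945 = 370.09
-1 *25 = -25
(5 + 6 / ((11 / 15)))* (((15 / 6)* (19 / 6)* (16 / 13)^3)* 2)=28211200 / 72501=389.11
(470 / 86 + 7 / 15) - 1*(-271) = 178621 / 645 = 276.93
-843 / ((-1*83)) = 843 / 83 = 10.16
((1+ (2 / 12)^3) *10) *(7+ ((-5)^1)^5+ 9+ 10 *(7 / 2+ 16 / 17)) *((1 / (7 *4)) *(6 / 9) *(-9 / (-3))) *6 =-1345865 / 102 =-13194.75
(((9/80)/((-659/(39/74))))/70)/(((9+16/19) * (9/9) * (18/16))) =-741/6383469400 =-0.00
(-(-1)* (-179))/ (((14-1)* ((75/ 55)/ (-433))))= 852577/ 195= 4372.19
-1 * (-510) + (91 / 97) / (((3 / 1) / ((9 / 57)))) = 940021 / 1843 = 510.05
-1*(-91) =91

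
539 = 539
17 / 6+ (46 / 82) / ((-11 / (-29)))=11669 / 2706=4.31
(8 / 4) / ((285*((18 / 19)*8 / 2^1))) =0.00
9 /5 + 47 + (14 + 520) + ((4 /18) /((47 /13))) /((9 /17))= 11095808 /19035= 582.92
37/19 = 1.95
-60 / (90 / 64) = -128 / 3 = -42.67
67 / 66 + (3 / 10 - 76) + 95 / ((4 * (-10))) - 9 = -113599 / 1320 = -86.06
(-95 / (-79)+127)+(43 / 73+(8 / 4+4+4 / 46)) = 17890423 / 132641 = 134.88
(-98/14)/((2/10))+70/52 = -33.65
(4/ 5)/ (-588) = -1/ 735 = -0.00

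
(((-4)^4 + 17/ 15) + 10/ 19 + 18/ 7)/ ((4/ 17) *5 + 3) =8825737/ 141645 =62.31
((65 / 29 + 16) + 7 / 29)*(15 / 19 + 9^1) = 99696 / 551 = 180.94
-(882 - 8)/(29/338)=-295412/29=-10186.62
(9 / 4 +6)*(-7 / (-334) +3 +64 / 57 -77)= -15257407 / 25384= -601.06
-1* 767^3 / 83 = -451217663 / 83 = -5436357.39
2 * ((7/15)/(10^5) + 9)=13500007/750000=18.00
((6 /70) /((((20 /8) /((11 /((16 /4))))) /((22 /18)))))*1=0.12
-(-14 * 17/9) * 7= 1666/9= 185.11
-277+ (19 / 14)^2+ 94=-35507 / 196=-181.16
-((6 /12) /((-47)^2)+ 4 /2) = -8837 /4418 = -2.00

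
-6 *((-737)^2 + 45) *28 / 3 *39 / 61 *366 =-7118276256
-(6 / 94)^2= -9 / 2209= -0.00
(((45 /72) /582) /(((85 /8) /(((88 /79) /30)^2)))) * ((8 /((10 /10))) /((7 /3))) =7744 /16208969175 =0.00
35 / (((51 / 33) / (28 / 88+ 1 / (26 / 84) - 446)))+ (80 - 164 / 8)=-2201318 / 221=-9960.71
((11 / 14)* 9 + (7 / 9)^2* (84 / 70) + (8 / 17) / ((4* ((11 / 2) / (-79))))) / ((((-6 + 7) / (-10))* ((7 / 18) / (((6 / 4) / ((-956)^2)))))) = -2158579 / 8374395568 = -0.00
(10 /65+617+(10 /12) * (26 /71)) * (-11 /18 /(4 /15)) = -11754490 /8307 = -1415.01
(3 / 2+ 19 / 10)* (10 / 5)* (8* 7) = 1904 / 5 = 380.80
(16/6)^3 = 512/27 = 18.96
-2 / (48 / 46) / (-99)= 23 / 1188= 0.02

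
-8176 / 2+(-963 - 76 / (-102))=-257563 / 51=-5050.25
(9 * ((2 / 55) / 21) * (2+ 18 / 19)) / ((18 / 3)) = 8 / 1045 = 0.01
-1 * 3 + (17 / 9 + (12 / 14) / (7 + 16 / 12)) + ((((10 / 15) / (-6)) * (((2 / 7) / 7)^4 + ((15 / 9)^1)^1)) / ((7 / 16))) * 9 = -43743367588 / 9079561575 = -4.82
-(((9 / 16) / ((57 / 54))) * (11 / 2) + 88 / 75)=-93577 / 22800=-4.10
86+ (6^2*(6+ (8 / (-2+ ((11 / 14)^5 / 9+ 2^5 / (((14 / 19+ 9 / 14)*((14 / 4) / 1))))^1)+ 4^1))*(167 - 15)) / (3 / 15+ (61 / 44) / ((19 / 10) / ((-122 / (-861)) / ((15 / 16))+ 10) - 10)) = 834590490974144299014 / 764305034770297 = 1091959.95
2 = 2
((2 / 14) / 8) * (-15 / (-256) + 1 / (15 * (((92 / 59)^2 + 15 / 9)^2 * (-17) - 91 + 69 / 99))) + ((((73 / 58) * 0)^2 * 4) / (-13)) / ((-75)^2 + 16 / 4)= 4815753941571 / 4616553138411520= 0.00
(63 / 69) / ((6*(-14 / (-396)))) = 4.30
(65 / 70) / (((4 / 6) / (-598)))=-11661 / 14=-832.93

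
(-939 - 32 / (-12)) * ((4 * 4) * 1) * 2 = -89888 / 3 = -29962.67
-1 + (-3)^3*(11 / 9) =-34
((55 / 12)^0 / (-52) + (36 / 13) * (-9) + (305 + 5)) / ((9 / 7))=11529 / 52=221.71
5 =5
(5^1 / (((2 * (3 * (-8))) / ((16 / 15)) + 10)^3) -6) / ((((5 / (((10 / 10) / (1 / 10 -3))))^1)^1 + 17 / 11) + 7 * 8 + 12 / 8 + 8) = -565961 / 4956350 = -0.11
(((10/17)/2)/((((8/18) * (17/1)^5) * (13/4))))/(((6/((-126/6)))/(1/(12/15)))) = -1575/2510307176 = -0.00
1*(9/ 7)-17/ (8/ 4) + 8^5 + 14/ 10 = 2293353/ 70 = 32762.19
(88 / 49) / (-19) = -88 / 931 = -0.09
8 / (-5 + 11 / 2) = 16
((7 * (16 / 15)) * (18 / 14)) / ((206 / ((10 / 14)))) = 24 / 721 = 0.03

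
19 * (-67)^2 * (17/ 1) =1449947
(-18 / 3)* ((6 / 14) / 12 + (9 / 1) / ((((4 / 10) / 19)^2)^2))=-15394168137 / 56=-274895859.59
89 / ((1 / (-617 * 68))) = -3734084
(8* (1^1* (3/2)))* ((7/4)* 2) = 42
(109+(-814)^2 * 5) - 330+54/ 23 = 76193511/ 23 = 3312761.35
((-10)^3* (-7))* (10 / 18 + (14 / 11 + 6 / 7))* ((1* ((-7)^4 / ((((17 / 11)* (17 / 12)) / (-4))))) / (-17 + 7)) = 7149217600 / 867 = 8245925.72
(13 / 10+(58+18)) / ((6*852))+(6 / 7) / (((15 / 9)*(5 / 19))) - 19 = -30471137 / 1789200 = -17.03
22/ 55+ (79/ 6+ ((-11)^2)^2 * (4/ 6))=293227/ 30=9774.23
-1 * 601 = -601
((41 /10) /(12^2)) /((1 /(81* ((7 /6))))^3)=30755781 /1280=24027.95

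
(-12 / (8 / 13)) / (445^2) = -39 / 396050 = -0.00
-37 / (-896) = 37 / 896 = 0.04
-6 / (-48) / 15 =1 / 120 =0.01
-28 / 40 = -7 / 10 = -0.70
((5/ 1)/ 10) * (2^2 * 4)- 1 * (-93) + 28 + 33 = 162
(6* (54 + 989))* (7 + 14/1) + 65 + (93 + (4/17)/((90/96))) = 33551944/255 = 131576.25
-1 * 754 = -754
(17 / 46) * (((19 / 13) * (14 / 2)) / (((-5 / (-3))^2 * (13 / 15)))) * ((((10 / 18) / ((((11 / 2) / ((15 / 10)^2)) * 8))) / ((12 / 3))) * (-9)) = -549423 / 5472896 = -0.10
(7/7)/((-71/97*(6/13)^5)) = -65.23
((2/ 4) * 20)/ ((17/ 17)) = 10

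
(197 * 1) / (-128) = -1.54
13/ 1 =13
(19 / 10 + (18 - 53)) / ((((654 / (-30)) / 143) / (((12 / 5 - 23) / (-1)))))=4875299 / 1090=4472.75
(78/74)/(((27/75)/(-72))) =-7800/37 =-210.81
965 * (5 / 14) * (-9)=-43425 / 14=-3101.79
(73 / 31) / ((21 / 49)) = 511 / 93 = 5.49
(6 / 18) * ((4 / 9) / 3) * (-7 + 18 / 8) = -19 / 81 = -0.23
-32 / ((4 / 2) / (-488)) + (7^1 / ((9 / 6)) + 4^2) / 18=210847 / 27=7809.15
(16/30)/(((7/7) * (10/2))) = 8/75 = 0.11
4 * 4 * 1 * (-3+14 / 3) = 80 / 3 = 26.67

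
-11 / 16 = -0.69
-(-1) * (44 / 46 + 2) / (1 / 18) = 1224 / 23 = 53.22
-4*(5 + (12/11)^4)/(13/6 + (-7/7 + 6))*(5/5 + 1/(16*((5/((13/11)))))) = -251667939/69251930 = -3.63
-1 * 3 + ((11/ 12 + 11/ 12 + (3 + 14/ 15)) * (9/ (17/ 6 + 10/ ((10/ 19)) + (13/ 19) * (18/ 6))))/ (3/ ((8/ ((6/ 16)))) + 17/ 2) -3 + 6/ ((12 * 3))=-252158453/ 45174570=-5.58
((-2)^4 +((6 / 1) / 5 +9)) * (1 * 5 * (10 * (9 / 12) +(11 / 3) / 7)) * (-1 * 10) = -220735 / 21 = -10511.19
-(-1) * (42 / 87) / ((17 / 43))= 602 / 493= 1.22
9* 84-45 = 711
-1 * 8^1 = -8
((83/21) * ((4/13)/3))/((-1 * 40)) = -83/8190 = -0.01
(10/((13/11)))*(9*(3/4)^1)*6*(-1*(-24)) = 106920/13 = 8224.62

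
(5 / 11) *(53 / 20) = 53 / 44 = 1.20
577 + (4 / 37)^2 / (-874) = 345191973 / 598253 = 577.00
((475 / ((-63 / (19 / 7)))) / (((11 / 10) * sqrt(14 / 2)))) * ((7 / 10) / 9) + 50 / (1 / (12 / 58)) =300 / 29 - 9025 * sqrt(7) / 43659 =9.80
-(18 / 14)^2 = -81 / 49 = -1.65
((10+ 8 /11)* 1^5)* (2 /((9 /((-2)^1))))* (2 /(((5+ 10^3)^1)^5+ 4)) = -944 /101499874059684771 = -0.00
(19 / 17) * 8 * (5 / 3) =14.90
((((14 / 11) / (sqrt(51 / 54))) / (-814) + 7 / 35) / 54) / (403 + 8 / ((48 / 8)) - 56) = 1 / 94050 - 7 * sqrt(34) / 477203430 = 0.00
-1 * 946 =-946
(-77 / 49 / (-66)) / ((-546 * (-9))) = 1 / 206388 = 0.00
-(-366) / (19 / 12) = 4392 / 19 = 231.16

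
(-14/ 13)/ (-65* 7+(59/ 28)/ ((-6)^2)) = 14112/ 5961553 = 0.00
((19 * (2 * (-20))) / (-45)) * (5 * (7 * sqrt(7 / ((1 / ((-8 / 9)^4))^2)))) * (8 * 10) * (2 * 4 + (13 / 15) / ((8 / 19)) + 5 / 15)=811677.01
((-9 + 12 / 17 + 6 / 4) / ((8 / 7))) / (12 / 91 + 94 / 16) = -147147 / 148682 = -0.99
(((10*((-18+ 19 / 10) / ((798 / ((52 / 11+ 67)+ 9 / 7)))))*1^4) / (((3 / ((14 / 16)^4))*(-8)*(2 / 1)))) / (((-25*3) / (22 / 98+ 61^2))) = -152818141 / 17121280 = -8.93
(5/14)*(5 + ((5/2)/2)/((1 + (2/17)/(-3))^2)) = 305125/134456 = 2.27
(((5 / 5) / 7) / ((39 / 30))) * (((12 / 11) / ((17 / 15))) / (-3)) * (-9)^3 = 437400 / 17017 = 25.70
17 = 17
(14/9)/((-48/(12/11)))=-7/198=-0.04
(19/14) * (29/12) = 551/168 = 3.28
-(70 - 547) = 477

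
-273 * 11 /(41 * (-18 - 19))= 1.98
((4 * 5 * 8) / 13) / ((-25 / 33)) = -1056 / 65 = -16.25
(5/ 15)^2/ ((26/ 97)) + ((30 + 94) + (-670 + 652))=24901/ 234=106.41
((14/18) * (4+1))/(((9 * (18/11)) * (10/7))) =539/2916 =0.18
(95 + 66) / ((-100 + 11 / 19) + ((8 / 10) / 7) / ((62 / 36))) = -3319015 / 2048197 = -1.62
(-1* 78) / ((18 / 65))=-845 / 3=-281.67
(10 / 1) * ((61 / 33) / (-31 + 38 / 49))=-29890 / 48873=-0.61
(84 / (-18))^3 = -2744 / 27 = -101.63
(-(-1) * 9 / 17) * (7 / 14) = 9 / 34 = 0.26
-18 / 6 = -3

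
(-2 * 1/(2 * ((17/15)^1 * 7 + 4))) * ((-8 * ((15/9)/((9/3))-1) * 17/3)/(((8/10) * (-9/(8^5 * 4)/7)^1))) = 3119513600/14499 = 215153.71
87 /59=1.47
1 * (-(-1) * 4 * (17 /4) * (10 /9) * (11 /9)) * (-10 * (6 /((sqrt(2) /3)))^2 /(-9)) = 37400 /9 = 4155.56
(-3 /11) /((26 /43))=-129 /286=-0.45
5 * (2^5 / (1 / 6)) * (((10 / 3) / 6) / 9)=1600 / 27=59.26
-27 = -27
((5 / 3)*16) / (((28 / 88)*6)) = 13.97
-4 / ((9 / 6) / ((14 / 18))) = -56 / 27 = -2.07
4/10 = 2/5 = 0.40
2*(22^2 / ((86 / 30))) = 337.67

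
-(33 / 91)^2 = -1089 / 8281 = -0.13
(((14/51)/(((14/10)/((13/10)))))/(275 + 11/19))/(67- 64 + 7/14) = 247/934626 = 0.00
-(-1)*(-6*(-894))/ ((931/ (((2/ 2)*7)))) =40.33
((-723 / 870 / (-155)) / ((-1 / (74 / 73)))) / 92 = -8917 / 150942100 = -0.00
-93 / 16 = -5.81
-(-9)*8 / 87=24 / 29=0.83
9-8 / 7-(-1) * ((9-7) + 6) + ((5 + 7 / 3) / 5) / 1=1819 / 105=17.32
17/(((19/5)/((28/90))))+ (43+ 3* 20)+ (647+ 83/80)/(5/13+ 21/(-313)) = 1995651943/930240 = 2145.31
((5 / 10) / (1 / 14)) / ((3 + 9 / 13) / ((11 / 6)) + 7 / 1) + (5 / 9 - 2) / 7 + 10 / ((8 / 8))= 858376 / 81207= 10.57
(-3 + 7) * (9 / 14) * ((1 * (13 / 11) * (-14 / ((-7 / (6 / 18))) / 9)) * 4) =208 / 231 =0.90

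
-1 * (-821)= 821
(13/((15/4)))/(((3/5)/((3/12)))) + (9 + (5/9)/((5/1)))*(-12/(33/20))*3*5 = -98257/99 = -992.49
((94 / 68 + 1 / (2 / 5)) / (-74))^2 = 1089 / 395641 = 0.00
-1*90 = -90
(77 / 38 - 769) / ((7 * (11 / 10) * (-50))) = 5829 / 2926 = 1.99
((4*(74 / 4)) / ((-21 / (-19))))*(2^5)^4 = 1474297856 / 21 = 70204659.81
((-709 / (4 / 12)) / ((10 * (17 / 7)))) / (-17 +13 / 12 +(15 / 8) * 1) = 178668 / 28645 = 6.24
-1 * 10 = -10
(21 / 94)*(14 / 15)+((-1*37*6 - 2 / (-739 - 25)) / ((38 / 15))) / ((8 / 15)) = -4478268353 / 27290080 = -164.10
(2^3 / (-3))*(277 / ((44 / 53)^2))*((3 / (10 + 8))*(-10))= 3890465 / 2178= 1786.26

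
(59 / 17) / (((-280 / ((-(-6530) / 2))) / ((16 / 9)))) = -77054 / 1071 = -71.95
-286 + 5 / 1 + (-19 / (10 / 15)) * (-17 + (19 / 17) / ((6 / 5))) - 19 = 10741 / 68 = 157.96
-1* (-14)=14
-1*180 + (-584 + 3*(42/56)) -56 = -3271/4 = -817.75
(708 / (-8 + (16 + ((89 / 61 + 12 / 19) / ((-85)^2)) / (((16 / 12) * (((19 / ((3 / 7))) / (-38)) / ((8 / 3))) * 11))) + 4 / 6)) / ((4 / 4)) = 11606052150 / 142069579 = 81.69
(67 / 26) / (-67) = -1 / 26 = -0.04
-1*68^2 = -4624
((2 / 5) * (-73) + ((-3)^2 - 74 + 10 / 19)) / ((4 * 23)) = -1.02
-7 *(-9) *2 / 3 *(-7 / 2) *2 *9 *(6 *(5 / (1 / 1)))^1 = -79380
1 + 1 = 2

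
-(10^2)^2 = -10000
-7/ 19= -0.37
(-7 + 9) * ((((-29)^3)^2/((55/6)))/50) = 3568939926/1375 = 2595592.67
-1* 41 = -41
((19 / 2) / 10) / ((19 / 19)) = 19 / 20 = 0.95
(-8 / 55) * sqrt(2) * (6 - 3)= -24 * sqrt(2) / 55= -0.62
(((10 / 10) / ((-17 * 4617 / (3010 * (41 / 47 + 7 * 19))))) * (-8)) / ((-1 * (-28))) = 5411120 / 3688983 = 1.47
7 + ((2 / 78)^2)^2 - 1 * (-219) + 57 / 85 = 44573067832 / 196642485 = 226.67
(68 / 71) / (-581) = -68 / 41251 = -0.00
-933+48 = -885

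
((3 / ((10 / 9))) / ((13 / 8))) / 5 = 108 / 325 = 0.33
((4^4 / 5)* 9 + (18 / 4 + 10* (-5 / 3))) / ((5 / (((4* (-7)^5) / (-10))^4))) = 8591392896796479371672 / 46875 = 183283048464991559.93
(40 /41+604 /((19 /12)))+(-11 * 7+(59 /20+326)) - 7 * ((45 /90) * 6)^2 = 8902401 /15580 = 571.40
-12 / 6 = -2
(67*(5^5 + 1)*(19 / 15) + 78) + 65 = 1327181 / 5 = 265436.20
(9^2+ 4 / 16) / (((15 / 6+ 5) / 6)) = 65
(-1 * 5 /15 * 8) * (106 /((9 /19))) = -16112 /27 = -596.74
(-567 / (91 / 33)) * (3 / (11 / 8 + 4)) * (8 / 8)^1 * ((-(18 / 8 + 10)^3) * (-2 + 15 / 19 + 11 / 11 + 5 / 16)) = 29246247261 / 1359488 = 21512.69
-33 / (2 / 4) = -66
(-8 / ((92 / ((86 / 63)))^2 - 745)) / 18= -7396 / 63188091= -0.00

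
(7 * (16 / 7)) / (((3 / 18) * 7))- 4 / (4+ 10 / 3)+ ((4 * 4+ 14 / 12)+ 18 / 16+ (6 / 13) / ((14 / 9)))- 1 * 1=738911 / 24024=30.76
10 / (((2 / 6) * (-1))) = -30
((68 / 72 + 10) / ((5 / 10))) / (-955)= -0.02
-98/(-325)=98/325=0.30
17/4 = 4.25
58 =58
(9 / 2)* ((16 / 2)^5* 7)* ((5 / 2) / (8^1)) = 322560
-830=-830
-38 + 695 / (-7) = -961 / 7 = -137.29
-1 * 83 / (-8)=83 / 8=10.38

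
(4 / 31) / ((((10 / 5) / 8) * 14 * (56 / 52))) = 52 / 1519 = 0.03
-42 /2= -21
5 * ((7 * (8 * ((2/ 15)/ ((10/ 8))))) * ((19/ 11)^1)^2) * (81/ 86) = 2183328/ 26015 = 83.93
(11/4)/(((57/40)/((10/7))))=1100/399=2.76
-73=-73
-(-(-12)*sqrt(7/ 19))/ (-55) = 0.13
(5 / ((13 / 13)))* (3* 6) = 90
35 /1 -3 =32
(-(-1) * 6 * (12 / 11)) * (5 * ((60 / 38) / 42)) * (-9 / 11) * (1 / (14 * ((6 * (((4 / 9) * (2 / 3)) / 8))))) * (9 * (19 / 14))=-164025 / 41503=-3.95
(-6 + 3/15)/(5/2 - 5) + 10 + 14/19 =13.06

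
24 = 24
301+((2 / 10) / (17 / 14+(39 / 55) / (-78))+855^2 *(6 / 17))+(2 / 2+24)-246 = 2035805949 / 7888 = 258088.99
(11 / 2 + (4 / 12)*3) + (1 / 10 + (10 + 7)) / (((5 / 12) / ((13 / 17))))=32201 / 850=37.88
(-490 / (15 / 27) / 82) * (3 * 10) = -13230 / 41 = -322.68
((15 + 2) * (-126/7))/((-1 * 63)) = 34/7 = 4.86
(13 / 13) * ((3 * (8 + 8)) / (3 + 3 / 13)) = 104 / 7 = 14.86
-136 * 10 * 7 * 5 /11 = -47600 /11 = -4327.27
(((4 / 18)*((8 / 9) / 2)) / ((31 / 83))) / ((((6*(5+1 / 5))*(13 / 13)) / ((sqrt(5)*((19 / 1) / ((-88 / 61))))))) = -480985*sqrt(5) / 4308876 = -0.25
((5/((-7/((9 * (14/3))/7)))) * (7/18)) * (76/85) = -76/51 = -1.49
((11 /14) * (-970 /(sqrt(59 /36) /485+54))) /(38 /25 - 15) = 60989373225000 /58250738737219 - 388121250 * sqrt(59) /58250738737219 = 1.05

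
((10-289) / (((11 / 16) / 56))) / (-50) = 124992 / 275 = 454.52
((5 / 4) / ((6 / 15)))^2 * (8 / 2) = 625 / 16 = 39.06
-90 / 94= -45 / 47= -0.96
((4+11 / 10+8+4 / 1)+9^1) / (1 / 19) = 4959 / 10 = 495.90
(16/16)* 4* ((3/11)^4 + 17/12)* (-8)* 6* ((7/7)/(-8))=499738/14641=34.13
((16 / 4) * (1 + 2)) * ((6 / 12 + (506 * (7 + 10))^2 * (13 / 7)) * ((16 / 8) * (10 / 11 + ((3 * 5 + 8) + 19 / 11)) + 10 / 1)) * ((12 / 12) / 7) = 7780067642484 / 539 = 14434262787.54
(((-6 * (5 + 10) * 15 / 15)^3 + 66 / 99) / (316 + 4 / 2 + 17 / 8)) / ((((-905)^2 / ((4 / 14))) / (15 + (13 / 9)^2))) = -0.01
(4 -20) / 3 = -16 / 3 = -5.33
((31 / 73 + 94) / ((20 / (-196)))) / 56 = -48251 / 2920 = -16.52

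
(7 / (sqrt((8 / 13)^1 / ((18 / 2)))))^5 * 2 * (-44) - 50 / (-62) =25 / 31 - 7592343759 * sqrt(26) / 32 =-1209797154.85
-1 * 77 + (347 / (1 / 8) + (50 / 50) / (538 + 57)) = 1605906 / 595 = 2699.00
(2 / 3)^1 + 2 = 8 / 3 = 2.67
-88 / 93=-0.95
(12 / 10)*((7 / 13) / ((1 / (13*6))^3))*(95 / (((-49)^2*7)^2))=4161456 / 40353607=0.10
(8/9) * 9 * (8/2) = 32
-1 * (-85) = 85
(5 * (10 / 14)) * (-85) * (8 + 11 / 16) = -295375 / 112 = -2637.28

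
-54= -54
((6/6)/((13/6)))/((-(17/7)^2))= -294/3757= -0.08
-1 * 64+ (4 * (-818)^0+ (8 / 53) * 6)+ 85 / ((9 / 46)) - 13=172841 / 477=362.35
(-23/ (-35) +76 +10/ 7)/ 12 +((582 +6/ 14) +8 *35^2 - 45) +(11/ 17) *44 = 24686327/ 2380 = 10372.41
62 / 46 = 31 / 23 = 1.35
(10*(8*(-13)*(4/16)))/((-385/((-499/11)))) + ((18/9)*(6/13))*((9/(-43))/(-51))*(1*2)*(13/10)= -94809448/3095785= -30.63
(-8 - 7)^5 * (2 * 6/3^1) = -3037500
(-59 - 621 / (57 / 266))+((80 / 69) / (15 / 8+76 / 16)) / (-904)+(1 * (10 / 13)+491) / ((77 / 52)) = -83523037357 / 31819557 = -2624.90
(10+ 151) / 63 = 23 / 9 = 2.56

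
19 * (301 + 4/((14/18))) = 40717/7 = 5816.71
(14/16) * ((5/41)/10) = 7/656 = 0.01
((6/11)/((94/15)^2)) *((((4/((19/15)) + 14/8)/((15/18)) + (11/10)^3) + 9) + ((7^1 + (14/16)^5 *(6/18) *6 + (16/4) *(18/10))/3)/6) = 35860638963/151283630080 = 0.24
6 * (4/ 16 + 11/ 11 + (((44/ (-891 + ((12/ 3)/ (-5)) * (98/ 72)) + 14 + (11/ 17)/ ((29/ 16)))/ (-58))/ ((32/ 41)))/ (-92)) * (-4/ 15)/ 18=-1058949754813/ 9504425998080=-0.11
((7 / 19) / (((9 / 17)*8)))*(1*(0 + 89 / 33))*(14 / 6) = 0.55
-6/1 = -6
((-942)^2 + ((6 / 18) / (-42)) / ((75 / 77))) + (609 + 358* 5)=1201180039 / 1350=889762.99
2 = 2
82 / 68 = 41 / 34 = 1.21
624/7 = 89.14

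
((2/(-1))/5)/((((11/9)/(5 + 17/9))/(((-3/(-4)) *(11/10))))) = -93/50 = -1.86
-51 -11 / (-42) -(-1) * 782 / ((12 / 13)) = 5575 / 7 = 796.43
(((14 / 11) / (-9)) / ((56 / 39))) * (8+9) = -221 / 132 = -1.67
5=5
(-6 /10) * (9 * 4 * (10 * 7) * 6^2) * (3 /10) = -81648 /5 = -16329.60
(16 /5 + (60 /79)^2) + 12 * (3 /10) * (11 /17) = 647854 /106097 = 6.11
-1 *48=-48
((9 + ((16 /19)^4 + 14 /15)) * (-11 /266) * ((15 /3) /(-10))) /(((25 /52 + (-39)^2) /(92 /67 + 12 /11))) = 481623715352 /1378167225441405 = 0.00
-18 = -18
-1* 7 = -7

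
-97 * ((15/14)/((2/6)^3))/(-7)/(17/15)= 589275/1666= 353.71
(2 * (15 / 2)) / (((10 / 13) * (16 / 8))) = 9.75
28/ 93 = 0.30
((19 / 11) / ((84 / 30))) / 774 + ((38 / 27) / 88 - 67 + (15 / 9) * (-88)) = -19099658 / 89397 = -213.65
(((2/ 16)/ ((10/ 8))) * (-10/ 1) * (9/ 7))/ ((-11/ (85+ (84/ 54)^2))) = 7081/ 693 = 10.22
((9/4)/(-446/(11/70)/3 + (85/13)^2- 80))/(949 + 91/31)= -119691/49793948200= -0.00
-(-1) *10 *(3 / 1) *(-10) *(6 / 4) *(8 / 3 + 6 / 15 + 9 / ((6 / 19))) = -14205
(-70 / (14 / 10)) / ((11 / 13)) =-650 / 11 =-59.09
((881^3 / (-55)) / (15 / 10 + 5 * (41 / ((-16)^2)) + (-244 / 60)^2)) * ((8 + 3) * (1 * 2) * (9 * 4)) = -567169281239040 / 1085101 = -522688008.99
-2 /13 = -0.15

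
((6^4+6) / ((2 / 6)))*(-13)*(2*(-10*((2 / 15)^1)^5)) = 722176 / 16875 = 42.80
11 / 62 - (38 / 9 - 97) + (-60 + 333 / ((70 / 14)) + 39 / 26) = 140972 / 1395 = 101.06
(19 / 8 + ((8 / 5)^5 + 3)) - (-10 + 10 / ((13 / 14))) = 4904747 / 325000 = 15.09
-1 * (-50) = 50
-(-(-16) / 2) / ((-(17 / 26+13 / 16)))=1664 / 305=5.46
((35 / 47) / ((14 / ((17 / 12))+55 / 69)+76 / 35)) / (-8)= -1436925 / 198374968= -0.01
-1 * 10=-10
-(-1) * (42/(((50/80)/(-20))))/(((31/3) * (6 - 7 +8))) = -576/31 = -18.58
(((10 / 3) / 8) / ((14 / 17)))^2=7225 / 28224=0.26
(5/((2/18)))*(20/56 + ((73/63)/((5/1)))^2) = 81533/4410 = 18.49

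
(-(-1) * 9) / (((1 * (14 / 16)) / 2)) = 144 / 7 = 20.57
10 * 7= 70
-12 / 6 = -2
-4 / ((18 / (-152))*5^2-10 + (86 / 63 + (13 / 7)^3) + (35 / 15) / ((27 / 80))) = -8446032 / 3638933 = -2.32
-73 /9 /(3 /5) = -365 /27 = -13.52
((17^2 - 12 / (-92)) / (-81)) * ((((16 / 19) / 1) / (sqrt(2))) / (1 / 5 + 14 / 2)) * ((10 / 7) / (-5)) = 1000 * sqrt(2) / 16767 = 0.08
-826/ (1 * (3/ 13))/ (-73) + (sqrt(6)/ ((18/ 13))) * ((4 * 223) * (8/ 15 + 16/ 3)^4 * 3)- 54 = -1088/ 219 + 347703369728 * sqrt(6)/ 151875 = 5607868.86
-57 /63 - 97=-2056 /21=-97.90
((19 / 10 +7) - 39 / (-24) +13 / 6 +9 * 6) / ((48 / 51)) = 136051 / 1920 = 70.86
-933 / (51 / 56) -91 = -18963 / 17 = -1115.47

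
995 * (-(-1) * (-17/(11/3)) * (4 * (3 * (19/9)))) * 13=-16712020/11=-1519274.55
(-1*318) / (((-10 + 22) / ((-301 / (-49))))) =-2279 / 14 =-162.79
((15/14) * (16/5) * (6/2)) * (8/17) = 576/119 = 4.84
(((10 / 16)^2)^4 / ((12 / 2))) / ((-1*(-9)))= 390625 / 905969664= 0.00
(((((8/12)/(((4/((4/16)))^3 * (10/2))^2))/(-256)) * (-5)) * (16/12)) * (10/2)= 1/4831838208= 0.00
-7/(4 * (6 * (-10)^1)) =7/240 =0.03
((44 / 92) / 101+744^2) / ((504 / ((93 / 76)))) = 5694541187 / 4237152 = 1343.95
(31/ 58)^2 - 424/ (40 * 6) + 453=22783649/ 50460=451.52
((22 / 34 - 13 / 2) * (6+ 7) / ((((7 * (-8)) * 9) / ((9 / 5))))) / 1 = 2587 / 9520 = 0.27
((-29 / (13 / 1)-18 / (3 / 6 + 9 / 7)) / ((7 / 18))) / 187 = -72018 / 425425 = -0.17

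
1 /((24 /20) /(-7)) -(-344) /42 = 33 /14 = 2.36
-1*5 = -5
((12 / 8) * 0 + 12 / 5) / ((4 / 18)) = 54 / 5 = 10.80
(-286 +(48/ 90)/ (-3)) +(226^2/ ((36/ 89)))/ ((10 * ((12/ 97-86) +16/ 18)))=-2903053657/ 6677460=-434.75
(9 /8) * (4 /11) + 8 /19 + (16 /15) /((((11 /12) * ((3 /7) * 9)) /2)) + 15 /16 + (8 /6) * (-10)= -4948831 /451440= -10.96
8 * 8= 64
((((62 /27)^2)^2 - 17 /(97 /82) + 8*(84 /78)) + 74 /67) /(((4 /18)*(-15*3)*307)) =-103956686698 /13784255720469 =-0.01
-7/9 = -0.78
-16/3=-5.33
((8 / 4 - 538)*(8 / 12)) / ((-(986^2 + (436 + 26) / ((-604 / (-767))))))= 323744 / 881341107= 0.00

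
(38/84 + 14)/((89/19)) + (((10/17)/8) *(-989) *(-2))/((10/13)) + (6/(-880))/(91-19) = 7163740603/37280320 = 192.16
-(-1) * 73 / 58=73 / 58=1.26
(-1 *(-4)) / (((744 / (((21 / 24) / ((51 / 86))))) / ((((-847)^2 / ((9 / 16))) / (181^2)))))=431880218 / 1398468807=0.31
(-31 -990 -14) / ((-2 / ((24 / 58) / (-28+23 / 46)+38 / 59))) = 6126579 / 18821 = 325.52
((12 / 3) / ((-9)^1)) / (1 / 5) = -20 / 9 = -2.22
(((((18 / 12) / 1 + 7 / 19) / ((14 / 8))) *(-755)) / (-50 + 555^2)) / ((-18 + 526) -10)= -10721 / 2039841615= -0.00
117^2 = 13689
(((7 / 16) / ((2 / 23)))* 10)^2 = 648025 / 256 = 2531.35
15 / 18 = 5 / 6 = 0.83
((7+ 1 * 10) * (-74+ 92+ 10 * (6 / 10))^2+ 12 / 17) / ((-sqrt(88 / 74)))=-83238 * sqrt(407) / 187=-8980.02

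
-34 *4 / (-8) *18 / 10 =153 / 5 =30.60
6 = 6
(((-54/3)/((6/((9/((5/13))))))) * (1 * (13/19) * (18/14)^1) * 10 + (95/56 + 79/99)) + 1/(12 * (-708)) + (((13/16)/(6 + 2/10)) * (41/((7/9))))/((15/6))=-26214170877/42813232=-612.29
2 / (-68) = -1 / 34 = -0.03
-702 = -702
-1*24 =-24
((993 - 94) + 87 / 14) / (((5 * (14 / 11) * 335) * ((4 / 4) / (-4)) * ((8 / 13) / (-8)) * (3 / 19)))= 34432541 / 246225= 139.84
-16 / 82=-8 / 41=-0.20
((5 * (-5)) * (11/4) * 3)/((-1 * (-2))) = -825/8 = -103.12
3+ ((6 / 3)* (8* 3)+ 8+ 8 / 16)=119 / 2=59.50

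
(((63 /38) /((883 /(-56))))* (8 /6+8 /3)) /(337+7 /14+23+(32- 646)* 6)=14112 /111516719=0.00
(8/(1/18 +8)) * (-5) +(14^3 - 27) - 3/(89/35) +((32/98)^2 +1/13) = 218403283057/80560753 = 2711.04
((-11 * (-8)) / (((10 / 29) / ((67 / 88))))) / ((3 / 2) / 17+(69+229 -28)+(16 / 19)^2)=11924191 / 16618835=0.72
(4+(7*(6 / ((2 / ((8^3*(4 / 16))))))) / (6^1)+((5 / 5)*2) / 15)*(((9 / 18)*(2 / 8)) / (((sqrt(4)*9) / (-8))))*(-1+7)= -6782 / 45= -150.71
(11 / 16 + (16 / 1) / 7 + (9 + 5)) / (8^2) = 1901 / 7168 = 0.27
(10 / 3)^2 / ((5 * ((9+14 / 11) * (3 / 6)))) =440 / 1017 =0.43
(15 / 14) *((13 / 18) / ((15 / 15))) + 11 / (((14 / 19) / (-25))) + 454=6851 / 84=81.56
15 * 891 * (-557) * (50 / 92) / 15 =-12407175 / 46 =-269721.20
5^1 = 5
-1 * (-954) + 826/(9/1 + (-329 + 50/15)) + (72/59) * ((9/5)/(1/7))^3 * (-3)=-892879143/140125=-6372.02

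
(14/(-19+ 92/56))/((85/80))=-3136/4131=-0.76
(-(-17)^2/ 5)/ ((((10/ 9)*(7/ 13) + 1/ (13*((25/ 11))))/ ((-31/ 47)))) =5241015/ 86903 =60.31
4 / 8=1 / 2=0.50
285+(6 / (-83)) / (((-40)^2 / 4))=4730997 / 16600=285.00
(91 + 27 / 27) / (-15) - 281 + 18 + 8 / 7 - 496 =-80219 / 105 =-763.99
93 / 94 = 0.99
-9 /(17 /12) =-108 /17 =-6.35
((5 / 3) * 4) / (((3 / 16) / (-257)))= -82240 / 9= -9137.78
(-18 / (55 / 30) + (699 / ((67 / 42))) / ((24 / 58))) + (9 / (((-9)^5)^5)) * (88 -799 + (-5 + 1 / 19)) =2343658146095345032912910589127 / 2233939004810891511233288166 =1049.11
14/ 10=7/ 5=1.40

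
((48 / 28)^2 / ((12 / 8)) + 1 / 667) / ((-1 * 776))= -64081 / 25362008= -0.00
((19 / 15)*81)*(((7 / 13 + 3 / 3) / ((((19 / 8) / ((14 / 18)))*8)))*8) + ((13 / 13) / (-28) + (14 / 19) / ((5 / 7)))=1821957 / 34580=52.69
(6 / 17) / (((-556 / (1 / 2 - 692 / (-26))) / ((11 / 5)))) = -4653 / 122876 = -0.04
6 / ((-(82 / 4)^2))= -24 / 1681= -0.01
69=69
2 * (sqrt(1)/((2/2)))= 2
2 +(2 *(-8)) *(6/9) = -26/3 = -8.67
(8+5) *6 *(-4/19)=-16.42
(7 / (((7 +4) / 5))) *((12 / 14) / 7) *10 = 300 / 77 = 3.90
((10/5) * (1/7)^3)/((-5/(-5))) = 2/343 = 0.01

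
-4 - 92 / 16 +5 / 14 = -263 / 28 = -9.39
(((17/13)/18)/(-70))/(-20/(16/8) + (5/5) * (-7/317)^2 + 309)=-1708313/492157738800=-0.00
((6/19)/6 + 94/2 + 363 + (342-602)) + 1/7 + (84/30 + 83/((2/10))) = 377717/665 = 568.00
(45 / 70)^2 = 81 / 196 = 0.41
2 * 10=20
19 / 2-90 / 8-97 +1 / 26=-5133 / 52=-98.71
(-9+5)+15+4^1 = 15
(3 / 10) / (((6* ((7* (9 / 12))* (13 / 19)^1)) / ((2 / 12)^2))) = 19 / 49140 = 0.00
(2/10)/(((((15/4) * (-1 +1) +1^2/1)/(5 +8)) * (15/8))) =104/75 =1.39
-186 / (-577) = 186 / 577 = 0.32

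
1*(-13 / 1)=-13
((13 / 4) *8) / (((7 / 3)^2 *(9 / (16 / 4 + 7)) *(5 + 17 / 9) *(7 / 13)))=16731 / 10633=1.57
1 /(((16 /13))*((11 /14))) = 91 /88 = 1.03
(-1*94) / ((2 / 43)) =-2021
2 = 2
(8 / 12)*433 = 866 / 3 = 288.67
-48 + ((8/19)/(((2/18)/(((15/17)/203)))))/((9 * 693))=-727029032/15146439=-48.00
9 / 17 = 0.53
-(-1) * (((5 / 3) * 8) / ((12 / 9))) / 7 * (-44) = -440 / 7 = -62.86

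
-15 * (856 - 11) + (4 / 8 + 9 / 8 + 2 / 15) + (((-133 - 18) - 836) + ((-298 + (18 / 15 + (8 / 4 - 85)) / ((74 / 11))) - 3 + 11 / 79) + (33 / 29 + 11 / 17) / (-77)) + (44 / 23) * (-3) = -389188244063167 / 27840873480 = -13979.02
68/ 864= 17/ 216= 0.08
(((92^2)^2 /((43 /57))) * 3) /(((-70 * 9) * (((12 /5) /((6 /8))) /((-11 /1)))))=1554465.62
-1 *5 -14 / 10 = -32 / 5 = -6.40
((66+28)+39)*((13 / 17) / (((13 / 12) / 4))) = 6384 / 17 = 375.53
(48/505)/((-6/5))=-8/101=-0.08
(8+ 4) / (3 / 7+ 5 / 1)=42 / 19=2.21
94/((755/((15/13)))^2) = 846/3853369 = 0.00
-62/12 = -31/6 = -5.17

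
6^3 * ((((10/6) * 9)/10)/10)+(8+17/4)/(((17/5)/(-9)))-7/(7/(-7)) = 2371/340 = 6.97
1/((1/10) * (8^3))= 5/256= 0.02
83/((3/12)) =332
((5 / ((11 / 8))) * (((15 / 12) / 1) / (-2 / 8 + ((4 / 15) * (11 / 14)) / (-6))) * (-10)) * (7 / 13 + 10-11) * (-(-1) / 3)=-24.54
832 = 832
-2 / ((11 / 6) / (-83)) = 996 / 11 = 90.55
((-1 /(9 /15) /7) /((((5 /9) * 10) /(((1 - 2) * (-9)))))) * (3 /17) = -81 /1190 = -0.07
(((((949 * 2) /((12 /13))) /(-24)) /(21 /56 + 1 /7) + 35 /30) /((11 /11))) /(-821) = 42875 /214281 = 0.20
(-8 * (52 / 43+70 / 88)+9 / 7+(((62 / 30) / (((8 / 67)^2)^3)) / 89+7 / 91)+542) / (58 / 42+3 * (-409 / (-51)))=2186963616066107269 / 6514572528189440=335.70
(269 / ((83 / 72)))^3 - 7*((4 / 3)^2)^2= 588489328684288 / 46314747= 12706305.59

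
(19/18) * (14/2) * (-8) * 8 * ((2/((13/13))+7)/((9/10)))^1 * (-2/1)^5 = 1361920/9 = 151324.44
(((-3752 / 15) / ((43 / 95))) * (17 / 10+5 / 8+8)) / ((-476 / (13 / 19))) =359723 / 43860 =8.20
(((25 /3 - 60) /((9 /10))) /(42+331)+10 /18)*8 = 32360 /10071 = 3.21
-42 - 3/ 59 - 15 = -3366/ 59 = -57.05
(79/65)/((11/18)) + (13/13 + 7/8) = 3.86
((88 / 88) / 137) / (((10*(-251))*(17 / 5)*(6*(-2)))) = 1 / 14029896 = 0.00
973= 973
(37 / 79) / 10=37 / 790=0.05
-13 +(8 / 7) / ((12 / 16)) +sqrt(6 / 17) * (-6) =-241 / 21 - 6 * sqrt(102) / 17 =-15.04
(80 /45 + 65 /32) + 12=4553 /288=15.81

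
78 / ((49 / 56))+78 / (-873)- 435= -704693 / 2037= -345.95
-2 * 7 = -14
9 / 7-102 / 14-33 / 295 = -1803 / 295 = -6.11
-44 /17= -2.59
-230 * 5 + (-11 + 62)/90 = -34483/30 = -1149.43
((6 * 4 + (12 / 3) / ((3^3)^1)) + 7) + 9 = 1084 / 27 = 40.15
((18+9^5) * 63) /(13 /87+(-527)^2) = 323746227 /24162436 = 13.40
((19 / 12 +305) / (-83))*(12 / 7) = -3679 / 581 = -6.33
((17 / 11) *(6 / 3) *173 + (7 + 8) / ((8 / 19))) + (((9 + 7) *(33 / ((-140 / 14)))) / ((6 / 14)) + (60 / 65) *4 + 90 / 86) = 111147133 / 245960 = 451.89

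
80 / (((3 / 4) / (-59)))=-18880 / 3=-6293.33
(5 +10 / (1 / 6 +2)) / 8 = 125 / 104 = 1.20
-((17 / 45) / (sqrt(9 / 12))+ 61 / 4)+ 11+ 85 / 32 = -2.03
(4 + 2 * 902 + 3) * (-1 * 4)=-7244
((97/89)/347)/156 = 97/4817748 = 0.00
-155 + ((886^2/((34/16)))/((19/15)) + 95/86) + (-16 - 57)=8094856021/27778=291412.49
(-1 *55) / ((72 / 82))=-2255 / 36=-62.64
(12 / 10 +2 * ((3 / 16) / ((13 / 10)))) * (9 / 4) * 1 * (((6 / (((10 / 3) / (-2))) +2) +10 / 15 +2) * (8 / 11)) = 9288 / 3575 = 2.60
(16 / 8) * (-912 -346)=-2516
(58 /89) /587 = 0.00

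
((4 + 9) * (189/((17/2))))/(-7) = -702/17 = -41.29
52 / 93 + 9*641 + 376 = 571537 / 93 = 6145.56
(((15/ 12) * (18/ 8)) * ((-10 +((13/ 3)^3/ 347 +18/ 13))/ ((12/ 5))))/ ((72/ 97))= -2475359975/ 187080192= -13.23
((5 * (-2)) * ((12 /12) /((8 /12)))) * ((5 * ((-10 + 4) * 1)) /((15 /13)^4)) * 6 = 114244 /75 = 1523.25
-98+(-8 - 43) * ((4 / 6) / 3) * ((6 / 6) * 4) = -430 / 3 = -143.33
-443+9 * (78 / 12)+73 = -623 / 2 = -311.50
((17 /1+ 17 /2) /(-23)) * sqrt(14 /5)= -51 * sqrt(70) /230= -1.86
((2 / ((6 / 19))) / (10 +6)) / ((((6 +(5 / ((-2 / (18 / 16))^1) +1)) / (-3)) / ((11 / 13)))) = -0.24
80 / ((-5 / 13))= -208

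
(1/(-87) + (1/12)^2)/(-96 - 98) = 19/810144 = 0.00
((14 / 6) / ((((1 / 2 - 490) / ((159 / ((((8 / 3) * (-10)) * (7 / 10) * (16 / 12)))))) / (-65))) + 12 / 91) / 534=-877829 / 253725472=-0.00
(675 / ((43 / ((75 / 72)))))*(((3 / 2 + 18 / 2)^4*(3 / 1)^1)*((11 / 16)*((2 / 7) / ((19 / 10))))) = 25786096875 / 418304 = 61644.39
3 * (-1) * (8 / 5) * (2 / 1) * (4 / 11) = -192 / 55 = -3.49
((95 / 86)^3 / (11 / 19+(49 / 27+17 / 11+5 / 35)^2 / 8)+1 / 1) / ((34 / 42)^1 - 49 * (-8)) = 3796338771517278 / 910427204001973457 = 0.00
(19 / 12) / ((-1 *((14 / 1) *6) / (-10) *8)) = 95 / 4032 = 0.02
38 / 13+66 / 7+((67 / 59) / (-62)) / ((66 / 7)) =271322393 / 21969948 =12.35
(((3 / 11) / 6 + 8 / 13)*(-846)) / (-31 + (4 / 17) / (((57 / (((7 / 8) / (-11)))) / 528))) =25822881 / 1439867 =17.93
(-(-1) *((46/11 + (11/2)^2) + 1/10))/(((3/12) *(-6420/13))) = -923/3300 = -0.28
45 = 45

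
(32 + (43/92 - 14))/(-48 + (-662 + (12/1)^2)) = -1699/52072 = -0.03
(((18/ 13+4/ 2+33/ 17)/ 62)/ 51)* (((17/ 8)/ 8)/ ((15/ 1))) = 1177/ 39461760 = 0.00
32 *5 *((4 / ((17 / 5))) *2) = 6400 / 17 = 376.47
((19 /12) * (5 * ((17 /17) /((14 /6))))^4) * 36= 2885625 /2401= 1201.84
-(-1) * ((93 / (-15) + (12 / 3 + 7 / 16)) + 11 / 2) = 299 / 80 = 3.74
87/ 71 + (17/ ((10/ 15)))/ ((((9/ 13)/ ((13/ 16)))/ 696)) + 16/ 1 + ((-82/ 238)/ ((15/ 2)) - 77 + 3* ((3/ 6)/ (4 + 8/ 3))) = 21057937217/ 1013880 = 20769.65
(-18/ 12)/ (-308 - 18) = 3/ 652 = 0.00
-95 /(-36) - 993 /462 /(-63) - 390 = -835077 /2156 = -387.33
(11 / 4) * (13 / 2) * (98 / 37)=7007 / 148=47.34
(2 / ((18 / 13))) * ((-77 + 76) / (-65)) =1 / 45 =0.02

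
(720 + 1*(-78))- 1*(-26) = 668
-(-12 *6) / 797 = 72 / 797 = 0.09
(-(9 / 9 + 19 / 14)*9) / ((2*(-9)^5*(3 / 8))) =22 / 45927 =0.00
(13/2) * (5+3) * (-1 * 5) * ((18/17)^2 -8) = 516880/289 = 1788.51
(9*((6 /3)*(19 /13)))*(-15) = -5130 /13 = -394.62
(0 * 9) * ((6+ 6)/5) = 0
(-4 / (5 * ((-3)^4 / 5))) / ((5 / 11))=-44 / 405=-0.11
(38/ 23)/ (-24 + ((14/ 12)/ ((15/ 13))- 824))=-3420/ 1753267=-0.00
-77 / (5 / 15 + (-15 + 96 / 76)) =4389 / 764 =5.74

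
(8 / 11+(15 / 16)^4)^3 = 1263785953496597747 / 374643194001883136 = 3.37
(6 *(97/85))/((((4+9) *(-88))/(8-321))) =91083/48620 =1.87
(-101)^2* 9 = 91809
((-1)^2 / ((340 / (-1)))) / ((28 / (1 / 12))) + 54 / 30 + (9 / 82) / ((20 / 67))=10153039 / 4683840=2.17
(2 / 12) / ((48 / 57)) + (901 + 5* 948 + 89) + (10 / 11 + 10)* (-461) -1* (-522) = 1291601 / 1056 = 1223.11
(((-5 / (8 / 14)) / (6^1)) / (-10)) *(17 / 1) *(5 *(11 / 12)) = 11.36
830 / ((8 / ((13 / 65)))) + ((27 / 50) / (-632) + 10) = 971673 / 31600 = 30.75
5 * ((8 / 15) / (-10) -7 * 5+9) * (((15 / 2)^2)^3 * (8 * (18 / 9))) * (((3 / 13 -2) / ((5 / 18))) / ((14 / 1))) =30715048125 / 182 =168764000.69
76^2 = 5776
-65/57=-1.14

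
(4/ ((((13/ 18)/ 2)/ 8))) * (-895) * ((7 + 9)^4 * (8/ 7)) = -540561899520/ 91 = -5940240654.07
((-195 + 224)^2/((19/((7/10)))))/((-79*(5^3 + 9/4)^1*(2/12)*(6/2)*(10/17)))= -200158/19100225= -0.01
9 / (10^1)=9 / 10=0.90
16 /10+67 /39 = 647 /195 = 3.32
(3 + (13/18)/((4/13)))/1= 385/72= 5.35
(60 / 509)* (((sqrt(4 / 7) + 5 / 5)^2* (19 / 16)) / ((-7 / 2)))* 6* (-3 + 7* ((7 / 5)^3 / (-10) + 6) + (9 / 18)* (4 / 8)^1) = -175540563 / 12470500 - 15958233* sqrt(7) / 3117625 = -27.62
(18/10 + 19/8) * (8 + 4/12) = 835/24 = 34.79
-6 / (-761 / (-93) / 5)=-3.67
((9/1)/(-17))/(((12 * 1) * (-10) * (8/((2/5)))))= 3/13600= 0.00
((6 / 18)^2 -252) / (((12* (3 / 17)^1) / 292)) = -34732.68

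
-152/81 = -1.88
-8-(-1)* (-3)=-11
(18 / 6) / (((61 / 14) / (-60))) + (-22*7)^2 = 1444156 / 61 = 23674.69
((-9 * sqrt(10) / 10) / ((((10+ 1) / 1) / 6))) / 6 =-0.26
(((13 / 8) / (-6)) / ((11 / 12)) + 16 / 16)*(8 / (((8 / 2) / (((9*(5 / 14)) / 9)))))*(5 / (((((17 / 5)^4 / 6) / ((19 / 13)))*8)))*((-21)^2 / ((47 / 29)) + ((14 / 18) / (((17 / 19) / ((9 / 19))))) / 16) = 1247419171875 / 222088352512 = 5.62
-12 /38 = -6 /19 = -0.32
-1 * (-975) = 975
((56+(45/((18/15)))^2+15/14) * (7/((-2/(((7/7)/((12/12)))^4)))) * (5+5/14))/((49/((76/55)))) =-11677305/15092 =-773.74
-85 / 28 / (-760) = 17 / 4256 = 0.00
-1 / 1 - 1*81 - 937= -1019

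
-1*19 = -19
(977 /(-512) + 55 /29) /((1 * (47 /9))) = -1557 /697856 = -0.00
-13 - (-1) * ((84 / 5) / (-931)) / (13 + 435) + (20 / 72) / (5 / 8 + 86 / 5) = -6205767331 / 477938160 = -12.98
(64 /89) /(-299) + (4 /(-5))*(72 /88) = -961516 /1463605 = -0.66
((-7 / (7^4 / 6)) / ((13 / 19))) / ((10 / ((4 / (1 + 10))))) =-228 / 245245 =-0.00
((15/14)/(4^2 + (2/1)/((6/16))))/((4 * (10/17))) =153/7168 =0.02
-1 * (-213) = 213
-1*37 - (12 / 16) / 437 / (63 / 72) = -113189 / 3059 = -37.00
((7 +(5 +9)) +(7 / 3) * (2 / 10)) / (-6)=-161 / 45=-3.58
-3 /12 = -1 /4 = -0.25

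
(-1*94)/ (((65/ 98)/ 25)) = -46060/ 13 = -3543.08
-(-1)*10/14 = 0.71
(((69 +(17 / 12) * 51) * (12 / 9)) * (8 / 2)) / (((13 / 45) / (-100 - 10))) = -3729000 / 13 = -286846.15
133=133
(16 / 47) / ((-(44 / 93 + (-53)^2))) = -1488 / 12280207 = -0.00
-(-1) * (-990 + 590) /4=-100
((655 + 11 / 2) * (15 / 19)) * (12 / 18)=6605 / 19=347.63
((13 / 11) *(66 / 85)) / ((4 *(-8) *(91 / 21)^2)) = -27 / 17680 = -0.00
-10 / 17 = -0.59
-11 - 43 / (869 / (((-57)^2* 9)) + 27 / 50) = -72030677 / 832957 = -86.48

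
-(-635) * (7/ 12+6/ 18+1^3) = 14605/ 12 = 1217.08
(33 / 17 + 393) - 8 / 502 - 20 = 1599806 / 4267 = 374.93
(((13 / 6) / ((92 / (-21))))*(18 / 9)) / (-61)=91 / 5612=0.02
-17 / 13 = -1.31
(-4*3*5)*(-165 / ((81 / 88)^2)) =8518400 / 729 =11685.05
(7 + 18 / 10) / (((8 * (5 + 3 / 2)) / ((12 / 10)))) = 66 / 325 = 0.20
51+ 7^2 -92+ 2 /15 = 122 /15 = 8.13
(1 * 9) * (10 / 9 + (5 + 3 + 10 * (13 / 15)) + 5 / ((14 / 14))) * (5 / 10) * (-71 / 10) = -2911 / 4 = -727.75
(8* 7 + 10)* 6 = 396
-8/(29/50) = -400/29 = -13.79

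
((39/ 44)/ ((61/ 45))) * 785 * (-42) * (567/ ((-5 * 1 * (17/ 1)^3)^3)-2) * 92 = 143473439965836958614/ 36169302331585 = 3966718.48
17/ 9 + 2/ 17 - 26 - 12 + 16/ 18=-5371/ 153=-35.10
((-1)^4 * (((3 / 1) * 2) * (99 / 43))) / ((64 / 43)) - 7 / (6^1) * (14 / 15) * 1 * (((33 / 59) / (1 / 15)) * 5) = -68717 / 1888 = -36.40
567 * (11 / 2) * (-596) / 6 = -309771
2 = 2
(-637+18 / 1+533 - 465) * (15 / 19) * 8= -3480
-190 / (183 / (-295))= 56050 / 183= 306.28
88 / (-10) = -44 / 5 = -8.80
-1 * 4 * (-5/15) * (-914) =-3656/3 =-1218.67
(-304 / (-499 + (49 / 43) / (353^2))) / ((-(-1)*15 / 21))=712638871 / 835542270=0.85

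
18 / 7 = 2.57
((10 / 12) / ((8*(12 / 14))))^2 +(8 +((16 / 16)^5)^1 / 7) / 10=2406779 / 2903040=0.83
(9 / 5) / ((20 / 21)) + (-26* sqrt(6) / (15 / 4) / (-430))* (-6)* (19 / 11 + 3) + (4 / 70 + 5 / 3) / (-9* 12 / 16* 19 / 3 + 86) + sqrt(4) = 1427717 / 363300 -5408* sqrt(6) / 11825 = 2.81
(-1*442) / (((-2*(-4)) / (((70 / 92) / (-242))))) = 7735 / 44528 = 0.17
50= 50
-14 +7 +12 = 5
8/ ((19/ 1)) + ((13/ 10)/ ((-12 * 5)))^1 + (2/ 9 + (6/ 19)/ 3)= 0.73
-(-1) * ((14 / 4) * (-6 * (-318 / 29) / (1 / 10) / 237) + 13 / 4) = 118823 / 9164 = 12.97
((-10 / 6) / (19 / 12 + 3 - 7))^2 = 400 / 841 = 0.48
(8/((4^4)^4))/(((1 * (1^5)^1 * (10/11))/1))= 11/5368709120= 0.00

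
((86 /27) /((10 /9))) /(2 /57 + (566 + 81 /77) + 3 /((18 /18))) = 62909 /12510560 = 0.01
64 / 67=0.96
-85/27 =-3.15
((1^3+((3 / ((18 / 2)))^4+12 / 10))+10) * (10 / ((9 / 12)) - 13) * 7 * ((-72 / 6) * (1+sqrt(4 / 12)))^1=-138488 / 405 - 138488 * sqrt(3) / 1215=-539.37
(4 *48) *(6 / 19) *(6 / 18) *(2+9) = 4224 / 19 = 222.32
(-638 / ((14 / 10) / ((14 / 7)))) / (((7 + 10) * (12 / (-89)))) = 141955 / 357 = 397.63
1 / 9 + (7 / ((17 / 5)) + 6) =1250 / 153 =8.17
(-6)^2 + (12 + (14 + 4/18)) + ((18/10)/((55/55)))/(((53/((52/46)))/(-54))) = 3299476/54855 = 60.15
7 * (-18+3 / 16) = -124.69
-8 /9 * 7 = -56 /9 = -6.22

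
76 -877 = -801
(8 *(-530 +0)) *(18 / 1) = -76320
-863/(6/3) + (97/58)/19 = -237708/551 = -431.41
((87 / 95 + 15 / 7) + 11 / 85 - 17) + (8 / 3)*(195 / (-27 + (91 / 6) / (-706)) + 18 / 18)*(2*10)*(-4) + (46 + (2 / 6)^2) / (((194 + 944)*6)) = 1312.38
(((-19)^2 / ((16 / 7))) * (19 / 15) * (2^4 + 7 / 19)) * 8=785897 / 30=26196.57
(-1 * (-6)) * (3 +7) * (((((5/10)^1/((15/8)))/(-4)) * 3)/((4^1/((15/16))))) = -45/16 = -2.81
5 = 5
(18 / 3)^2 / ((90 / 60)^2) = 16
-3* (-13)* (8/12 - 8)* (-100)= 28600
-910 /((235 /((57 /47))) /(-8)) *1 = 82992 /2209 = 37.57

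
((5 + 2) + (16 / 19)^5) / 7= 18381269 / 17332693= 1.06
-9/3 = -3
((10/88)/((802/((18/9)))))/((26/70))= 175/229372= 0.00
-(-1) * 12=12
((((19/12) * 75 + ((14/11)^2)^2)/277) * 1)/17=0.03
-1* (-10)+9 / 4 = 49 / 4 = 12.25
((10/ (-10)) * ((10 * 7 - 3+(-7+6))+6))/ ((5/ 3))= -216/ 5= -43.20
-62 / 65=-0.95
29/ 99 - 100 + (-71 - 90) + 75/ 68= -1747655/ 6732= -259.60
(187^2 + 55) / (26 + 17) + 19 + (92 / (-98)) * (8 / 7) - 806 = 389945 / 14749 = 26.44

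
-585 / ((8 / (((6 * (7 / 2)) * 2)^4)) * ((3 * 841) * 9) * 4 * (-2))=1252.60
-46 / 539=-0.09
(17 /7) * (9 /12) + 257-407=-4149 /28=-148.18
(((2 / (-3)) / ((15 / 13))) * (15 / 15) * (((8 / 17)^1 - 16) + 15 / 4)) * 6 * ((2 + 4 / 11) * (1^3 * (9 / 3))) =289.56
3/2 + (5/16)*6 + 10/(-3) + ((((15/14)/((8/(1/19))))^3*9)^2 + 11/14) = 230492349566251901651/278580681486800781312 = 0.83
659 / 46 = 14.33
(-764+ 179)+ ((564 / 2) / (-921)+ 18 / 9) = -583.31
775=775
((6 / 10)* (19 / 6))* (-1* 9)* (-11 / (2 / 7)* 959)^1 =12627153 / 20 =631357.65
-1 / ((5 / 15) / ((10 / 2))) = -15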